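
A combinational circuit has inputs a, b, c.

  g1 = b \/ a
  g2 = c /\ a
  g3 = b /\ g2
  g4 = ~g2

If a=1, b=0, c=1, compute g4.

g2 = 1 /\ 1 = 1
g4 = ~1 = 0

0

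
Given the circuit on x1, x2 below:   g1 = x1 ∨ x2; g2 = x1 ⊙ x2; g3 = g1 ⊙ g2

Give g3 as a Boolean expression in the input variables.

g1 = x1 ∨ x2
g2 = x1 ⊙ x2
g3 = g1 ⊙ g2 = (x1 ∨ x2) ⊙ (x1 ⊙ x2)

(x1 ∨ x2) ⊙ (x1 ⊙ x2)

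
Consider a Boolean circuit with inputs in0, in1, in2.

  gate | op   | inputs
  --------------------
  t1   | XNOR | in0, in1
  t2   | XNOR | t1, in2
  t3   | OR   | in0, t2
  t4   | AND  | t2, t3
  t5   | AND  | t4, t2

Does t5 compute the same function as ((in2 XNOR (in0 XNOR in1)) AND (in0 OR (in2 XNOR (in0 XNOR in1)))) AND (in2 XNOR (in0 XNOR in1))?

Yes

t1 = in0 XNOR in1
t2 = t1 XNOR in2 = (in0 XNOR in1) XNOR in2
t3 = in0 OR t2 = in0 OR ((in0 XNOR in1) XNOR in2)
t4 = t2 AND t3 = ((in0 XNOR in1) XNOR in2) AND (in0 OR ((in0 XNOR in1) XNOR in2))
t5 = t4 AND t2 = (((in0 XNOR in1) XNOR in2) AND (in0 OR ((in0 XNOR in1) XNOR in2))) AND ((in0 XNOR in1) XNOR in2)
At in0=0, in1=0, in2=0: circuit gives 0, formula gives 0.
At in0=0, in1=0, in2=1: circuit gives 1, formula gives 1.
Agrees on all 8 inputs.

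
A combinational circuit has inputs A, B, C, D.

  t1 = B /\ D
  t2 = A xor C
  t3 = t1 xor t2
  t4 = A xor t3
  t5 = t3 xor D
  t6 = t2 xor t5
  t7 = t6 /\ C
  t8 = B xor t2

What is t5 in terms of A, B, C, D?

((B /\ D) xor (A xor C)) xor D

t1 = B /\ D
t2 = A xor C
t3 = t1 xor t2 = (B /\ D) xor (A xor C)
t5 = t3 xor D = ((B /\ D) xor (A xor C)) xor D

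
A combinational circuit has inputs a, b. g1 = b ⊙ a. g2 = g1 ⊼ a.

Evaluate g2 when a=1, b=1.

g1 = 1 ⊙ 1 = 1
g2 = 1 ⊼ 1 = 0

0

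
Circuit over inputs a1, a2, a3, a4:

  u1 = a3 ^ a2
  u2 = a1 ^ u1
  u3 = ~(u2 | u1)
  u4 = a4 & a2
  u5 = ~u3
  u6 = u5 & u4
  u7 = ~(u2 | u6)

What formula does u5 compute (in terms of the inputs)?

~(~((a1 ^ (a3 ^ a2)) | (a3 ^ a2)))

u1 = a3 ^ a2
u2 = a1 ^ u1 = a1 ^ (a3 ^ a2)
u3 = ~(u2 | u1) = ~((a1 ^ (a3 ^ a2)) | (a3 ^ a2))
u5 = ~u3 = ~(~((a1 ^ (a3 ^ a2)) | (a3 ^ a2)))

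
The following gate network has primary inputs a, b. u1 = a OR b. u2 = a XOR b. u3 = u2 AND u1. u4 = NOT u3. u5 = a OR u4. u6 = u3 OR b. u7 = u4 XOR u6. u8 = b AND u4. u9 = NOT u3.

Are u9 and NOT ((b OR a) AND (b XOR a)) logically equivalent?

u1 = a OR b
u2 = a XOR b
u3 = u2 AND u1 = (a XOR b) AND (a OR b)
u9 = NOT u3 = NOT ((a XOR b) AND (a OR b))
At a=0, b=1: circuit gives 0, formula gives 0.
At a=0, b=0: circuit gives 1, formula gives 1.
Agrees on all 4 inputs.

Yes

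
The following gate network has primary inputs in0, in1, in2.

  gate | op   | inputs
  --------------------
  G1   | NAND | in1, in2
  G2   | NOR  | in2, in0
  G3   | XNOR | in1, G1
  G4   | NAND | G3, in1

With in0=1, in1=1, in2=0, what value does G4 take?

G1 = 1 NAND 0 = 1
G3 = 1 XNOR 1 = 1
G4 = 1 NAND 1 = 0

0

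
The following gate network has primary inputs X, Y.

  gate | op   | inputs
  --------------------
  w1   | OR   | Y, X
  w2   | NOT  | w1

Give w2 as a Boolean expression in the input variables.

NOT (Y OR X)

w1 = Y OR X
w2 = NOT w1 = NOT (Y OR X)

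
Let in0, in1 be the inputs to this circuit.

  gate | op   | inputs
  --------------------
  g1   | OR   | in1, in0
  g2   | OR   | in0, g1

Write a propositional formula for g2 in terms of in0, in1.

in0 OR (in1 OR in0)

g1 = in1 OR in0
g2 = in0 OR g1 = in0 OR (in1 OR in0)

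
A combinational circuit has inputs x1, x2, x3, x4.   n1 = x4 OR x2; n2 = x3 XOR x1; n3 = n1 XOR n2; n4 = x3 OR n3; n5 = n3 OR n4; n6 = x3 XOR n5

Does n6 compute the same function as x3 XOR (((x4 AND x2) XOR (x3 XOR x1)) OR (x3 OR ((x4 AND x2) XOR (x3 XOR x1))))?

No

n1 = x4 OR x2
n2 = x3 XOR x1
n3 = n1 XOR n2 = (x4 OR x2) XOR (x3 XOR x1)
n4 = x3 OR n3 = x3 OR ((x4 OR x2) XOR (x3 XOR x1))
n5 = n3 OR n4 = ((x4 OR x2) XOR (x3 XOR x1)) OR (x3 OR ((x4 OR x2) XOR (x3 XOR x1)))
n6 = x3 XOR n5 = x3 XOR (((x4 OR x2) XOR (x3 XOR x1)) OR (x3 OR ((x4 OR x2) XOR (x3 XOR x1))))
At x1=0, x2=0, x3=0, x4=1: circuit gives 1, formula gives 0.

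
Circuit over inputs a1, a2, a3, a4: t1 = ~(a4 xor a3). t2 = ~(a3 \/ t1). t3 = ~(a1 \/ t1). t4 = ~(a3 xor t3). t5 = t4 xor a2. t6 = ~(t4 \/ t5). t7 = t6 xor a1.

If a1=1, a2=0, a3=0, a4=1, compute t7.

1

t1 = ~(1 xor 0) = 0
t3 = ~(1 \/ 0) = 0
t4 = ~(0 xor 0) = 1
t5 = 1 xor 0 = 1
t6 = ~(1 \/ 1) = 0
t7 = 0 xor 1 = 1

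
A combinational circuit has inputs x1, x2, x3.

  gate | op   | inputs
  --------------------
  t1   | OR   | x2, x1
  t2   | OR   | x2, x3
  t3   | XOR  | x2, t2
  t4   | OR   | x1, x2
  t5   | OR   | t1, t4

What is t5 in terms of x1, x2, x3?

t1 = x2 OR x1
t4 = x1 OR x2
t5 = t1 OR t4 = (x2 OR x1) OR (x1 OR x2)

(x2 OR x1) OR (x1 OR x2)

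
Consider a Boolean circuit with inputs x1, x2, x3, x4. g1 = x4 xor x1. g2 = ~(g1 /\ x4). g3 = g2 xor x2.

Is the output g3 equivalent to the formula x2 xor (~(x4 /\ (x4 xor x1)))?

g1 = x4 xor x1
g2 = ~(g1 /\ x4) = ~((x4 xor x1) /\ x4)
g3 = g2 xor x2 = (~((x4 xor x1) /\ x4)) xor x2
At x1=0, x2=0, x3=0, x4=1: circuit gives 0, formula gives 0.
At x1=0, x2=0, x3=0, x4=0: circuit gives 1, formula gives 1.
Agrees on all 16 inputs.

Yes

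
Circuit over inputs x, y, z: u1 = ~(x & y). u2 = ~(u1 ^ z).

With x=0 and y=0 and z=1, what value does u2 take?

1

u1 = ~(0 & 0) = 1
u2 = ~(1 ^ 1) = 1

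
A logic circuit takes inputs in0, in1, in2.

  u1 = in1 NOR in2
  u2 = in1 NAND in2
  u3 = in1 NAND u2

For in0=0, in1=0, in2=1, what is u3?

1

u2 = 0 NAND 1 = 1
u3 = 0 NAND 1 = 1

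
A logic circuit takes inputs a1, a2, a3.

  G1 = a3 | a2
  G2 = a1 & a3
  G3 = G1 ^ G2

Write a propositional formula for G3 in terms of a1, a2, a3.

G1 = a3 | a2
G2 = a1 & a3
G3 = G1 ^ G2 = (a3 | a2) ^ (a1 & a3)

(a3 | a2) ^ (a1 & a3)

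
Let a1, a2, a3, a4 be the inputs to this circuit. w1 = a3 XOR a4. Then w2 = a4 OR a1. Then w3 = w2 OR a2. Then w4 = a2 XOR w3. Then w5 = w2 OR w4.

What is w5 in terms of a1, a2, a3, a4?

w2 = a4 OR a1
w3 = w2 OR a2 = (a4 OR a1) OR a2
w4 = a2 XOR w3 = a2 XOR ((a4 OR a1) OR a2)
w5 = w2 OR w4 = (a4 OR a1) OR (a2 XOR ((a4 OR a1) OR a2))

(a4 OR a1) OR (a2 XOR ((a4 OR a1) OR a2))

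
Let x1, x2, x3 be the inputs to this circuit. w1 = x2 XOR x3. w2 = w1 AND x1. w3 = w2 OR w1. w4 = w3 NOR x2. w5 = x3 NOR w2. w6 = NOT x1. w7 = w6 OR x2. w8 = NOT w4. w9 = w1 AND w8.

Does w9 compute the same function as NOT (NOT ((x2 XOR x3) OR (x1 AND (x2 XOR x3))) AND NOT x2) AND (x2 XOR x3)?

Yes

w1 = x2 XOR x3
w2 = w1 AND x1 = (x2 XOR x3) AND x1
w3 = w2 OR w1 = ((x2 XOR x3) AND x1) OR (x2 XOR x3)
w4 = w3 NOR x2 = (((x2 XOR x3) AND x1) OR (x2 XOR x3)) NOR x2
w8 = NOT w4 = NOT ((((x2 XOR x3) AND x1) OR (x2 XOR x3)) NOR x2)
w9 = w1 AND w8 = (x2 XOR x3) AND NOT ((((x2 XOR x3) AND x1) OR (x2 XOR x3)) NOR x2)
At x1=0, x2=0, x3=0: circuit gives 0, formula gives 0.
At x1=0, x2=0, x3=1: circuit gives 1, formula gives 1.
Agrees on all 8 inputs.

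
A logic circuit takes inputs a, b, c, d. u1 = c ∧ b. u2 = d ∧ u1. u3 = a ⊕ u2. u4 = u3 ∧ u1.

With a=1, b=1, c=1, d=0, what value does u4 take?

u1 = 1 ∧ 1 = 1
u2 = 0 ∧ 1 = 0
u3 = 1 ⊕ 0 = 1
u4 = 1 ∧ 1 = 1

1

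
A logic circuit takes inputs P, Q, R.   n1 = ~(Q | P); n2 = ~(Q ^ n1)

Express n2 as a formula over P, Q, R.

n1 = ~(Q | P)
n2 = ~(Q ^ n1) = ~(Q ^ (~(Q | P)))

~(Q ^ (~(Q | P)))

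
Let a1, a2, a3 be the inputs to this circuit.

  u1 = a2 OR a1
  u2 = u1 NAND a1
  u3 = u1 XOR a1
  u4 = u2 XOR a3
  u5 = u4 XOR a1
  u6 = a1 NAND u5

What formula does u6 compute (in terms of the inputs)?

a1 NAND ((((a2 OR a1) NAND a1) XOR a3) XOR a1)

u1 = a2 OR a1
u2 = u1 NAND a1 = (a2 OR a1) NAND a1
u4 = u2 XOR a3 = ((a2 OR a1) NAND a1) XOR a3
u5 = u4 XOR a1 = (((a2 OR a1) NAND a1) XOR a3) XOR a1
u6 = a1 NAND u5 = a1 NAND ((((a2 OR a1) NAND a1) XOR a3) XOR a1)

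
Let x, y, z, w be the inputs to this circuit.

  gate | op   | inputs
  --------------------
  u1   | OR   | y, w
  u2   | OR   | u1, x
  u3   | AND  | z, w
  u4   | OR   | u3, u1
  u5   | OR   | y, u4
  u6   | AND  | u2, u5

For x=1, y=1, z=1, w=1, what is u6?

u1 = 1 OR 1 = 1
u2 = 1 OR 1 = 1
u3 = 1 AND 1 = 1
u4 = 1 OR 1 = 1
u5 = 1 OR 1 = 1
u6 = 1 AND 1 = 1

1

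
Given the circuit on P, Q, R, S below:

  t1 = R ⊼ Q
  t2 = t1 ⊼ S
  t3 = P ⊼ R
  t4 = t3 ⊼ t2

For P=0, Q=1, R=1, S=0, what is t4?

0

t1 = 1 ⊼ 1 = 0
t2 = 0 ⊼ 0 = 1
t3 = 0 ⊼ 1 = 1
t4 = 1 ⊼ 1 = 0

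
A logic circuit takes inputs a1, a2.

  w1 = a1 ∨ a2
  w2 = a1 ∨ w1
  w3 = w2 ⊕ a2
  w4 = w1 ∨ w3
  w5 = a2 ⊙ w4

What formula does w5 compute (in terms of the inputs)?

a2 ⊙ ((a1 ∨ a2) ∨ ((a1 ∨ (a1 ∨ a2)) ⊕ a2))

w1 = a1 ∨ a2
w2 = a1 ∨ w1 = a1 ∨ (a1 ∨ a2)
w3 = w2 ⊕ a2 = (a1 ∨ (a1 ∨ a2)) ⊕ a2
w4 = w1 ∨ w3 = (a1 ∨ a2) ∨ ((a1 ∨ (a1 ∨ a2)) ⊕ a2)
w5 = a2 ⊙ w4 = a2 ⊙ ((a1 ∨ a2) ∨ ((a1 ∨ (a1 ∨ a2)) ⊕ a2))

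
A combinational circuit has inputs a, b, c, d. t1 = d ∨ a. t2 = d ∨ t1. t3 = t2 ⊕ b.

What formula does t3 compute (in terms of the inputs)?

(d ∨ (d ∨ a)) ⊕ b

t1 = d ∨ a
t2 = d ∨ t1 = d ∨ (d ∨ a)
t3 = t2 ⊕ b = (d ∨ (d ∨ a)) ⊕ b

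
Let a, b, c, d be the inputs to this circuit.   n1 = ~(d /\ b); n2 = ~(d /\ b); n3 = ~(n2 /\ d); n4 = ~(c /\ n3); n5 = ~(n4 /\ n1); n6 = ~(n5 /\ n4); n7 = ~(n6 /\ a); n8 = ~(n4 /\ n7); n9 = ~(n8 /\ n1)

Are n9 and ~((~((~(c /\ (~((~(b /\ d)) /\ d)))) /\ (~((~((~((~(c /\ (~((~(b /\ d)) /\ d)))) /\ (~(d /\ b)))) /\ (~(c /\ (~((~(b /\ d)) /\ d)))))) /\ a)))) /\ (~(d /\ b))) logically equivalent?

Yes

n1 = ~(d /\ b)
n2 = ~(d /\ b)
n3 = ~(n2 /\ d) = ~((~(d /\ b)) /\ d)
n4 = ~(c /\ n3) = ~(c /\ (~((~(d /\ b)) /\ d)))
n5 = ~(n4 /\ n1) = ~((~(c /\ (~((~(d /\ b)) /\ d)))) /\ (~(d /\ b)))
n6 = ~(n5 /\ n4) = ~((~((~(c /\ (~((~(d /\ b)) /\ d)))) /\ (~(d /\ b)))) /\ (~(c /\ (~((~(d /\ b)) /\ d)))))
n7 = ~(n6 /\ a) = ~((~((~((~(c /\ (~((~(d /\ b)) /\ d)))) /\ (~(d /\ b)))) /\ (~(c /\ (~((~(d /\ b)) /\ d)))))) /\ a)
n8 = ~(n4 /\ n7) = ~((~(c /\ (~((~(d /\ b)) /\ d)))) /\ (~((~((~((~(c /\ (~((~(d /\ b)) /\ d)))) /\ (~(d /\ b)))) /\ (~(c /\ (~((~(d /\ b)) /\ d)))))) /\ a)))
n9 = ~(n8 /\ n1) = ~((~((~(c /\ (~((~(d /\ b)) /\ d)))) /\ (~((~((~((~(c /\ (~((~(d /\ b)) /\ d)))) /\ (~(d /\ b)))) /\ (~(c /\ (~((~(d /\ b)) /\ d)))))) /\ a)))) /\ (~(d /\ b)))
At a=0, b=0, c=1, d=0: circuit gives 0, formula gives 0.
At a=0, b=0, c=0, d=0: circuit gives 1, formula gives 1.
Agrees on all 16 inputs.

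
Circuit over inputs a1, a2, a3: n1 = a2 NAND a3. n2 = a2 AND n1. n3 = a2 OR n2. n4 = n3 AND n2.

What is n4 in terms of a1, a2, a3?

(a2 OR (a2 AND (a2 NAND a3))) AND (a2 AND (a2 NAND a3))

n1 = a2 NAND a3
n2 = a2 AND n1 = a2 AND (a2 NAND a3)
n3 = a2 OR n2 = a2 OR (a2 AND (a2 NAND a3))
n4 = n3 AND n2 = (a2 OR (a2 AND (a2 NAND a3))) AND (a2 AND (a2 NAND a3))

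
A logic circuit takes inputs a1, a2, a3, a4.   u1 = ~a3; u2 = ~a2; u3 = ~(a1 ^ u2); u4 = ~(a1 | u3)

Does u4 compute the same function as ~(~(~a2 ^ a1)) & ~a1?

Yes

u2 = ~a2
u3 = ~(a1 ^ u2) = ~(a1 ^ ~a2)
u4 = ~(a1 | u3) = ~(a1 | (~(a1 ^ ~a2)))
At a1=0, a2=1, a3=0, a4=0: circuit gives 0, formula gives 0.
At a1=0, a2=0, a3=0, a4=0: circuit gives 1, formula gives 1.
Agrees on all 16 inputs.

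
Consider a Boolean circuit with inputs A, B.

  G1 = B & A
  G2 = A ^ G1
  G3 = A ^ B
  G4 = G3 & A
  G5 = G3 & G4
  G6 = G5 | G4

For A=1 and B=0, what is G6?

1

G3 = 1 ^ 0 = 1
G4 = 1 & 1 = 1
G5 = 1 & 1 = 1
G6 = 1 | 1 = 1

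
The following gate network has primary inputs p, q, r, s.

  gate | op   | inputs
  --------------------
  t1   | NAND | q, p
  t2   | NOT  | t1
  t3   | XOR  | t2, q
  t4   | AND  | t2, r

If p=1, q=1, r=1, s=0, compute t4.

1

t1 = 1 NAND 1 = 0
t2 = NOT 0 = 1
t4 = 1 AND 1 = 1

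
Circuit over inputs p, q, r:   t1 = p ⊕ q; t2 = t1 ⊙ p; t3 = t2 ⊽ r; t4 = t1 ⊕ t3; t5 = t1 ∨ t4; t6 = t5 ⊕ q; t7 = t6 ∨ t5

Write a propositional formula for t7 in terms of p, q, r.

t1 = p ⊕ q
t2 = t1 ⊙ p = (p ⊕ q) ⊙ p
t3 = t2 ⊽ r = ((p ⊕ q) ⊙ p) ⊽ r
t4 = t1 ⊕ t3 = (p ⊕ q) ⊕ (((p ⊕ q) ⊙ p) ⊽ r)
t5 = t1 ∨ t4 = (p ⊕ q) ∨ ((p ⊕ q) ⊕ (((p ⊕ q) ⊙ p) ⊽ r))
t6 = t5 ⊕ q = ((p ⊕ q) ∨ ((p ⊕ q) ⊕ (((p ⊕ q) ⊙ p) ⊽ r))) ⊕ q
t7 = t6 ∨ t5 = (((p ⊕ q) ∨ ((p ⊕ q) ⊕ (((p ⊕ q) ⊙ p) ⊽ r))) ⊕ q) ∨ ((p ⊕ q) ∨ ((p ⊕ q) ⊕ (((p ⊕ q) ⊙ p) ⊽ r)))

(((p ⊕ q) ∨ ((p ⊕ q) ⊕ (((p ⊕ q) ⊙ p) ⊽ r))) ⊕ q) ∨ ((p ⊕ q) ∨ ((p ⊕ q) ⊕ (((p ⊕ q) ⊙ p) ⊽ r)))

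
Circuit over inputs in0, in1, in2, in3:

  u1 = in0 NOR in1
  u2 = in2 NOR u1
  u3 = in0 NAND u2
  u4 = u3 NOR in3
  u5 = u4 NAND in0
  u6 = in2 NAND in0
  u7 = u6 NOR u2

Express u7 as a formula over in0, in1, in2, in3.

(in2 NAND in0) NOR (in2 NOR (in0 NOR in1))

u1 = in0 NOR in1
u2 = in2 NOR u1 = in2 NOR (in0 NOR in1)
u6 = in2 NAND in0
u7 = u6 NOR u2 = (in2 NAND in0) NOR (in2 NOR (in0 NOR in1))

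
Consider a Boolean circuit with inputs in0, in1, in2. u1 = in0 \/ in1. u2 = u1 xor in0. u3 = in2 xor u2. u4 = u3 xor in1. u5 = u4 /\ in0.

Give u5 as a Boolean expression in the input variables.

((in2 xor ((in0 \/ in1) xor in0)) xor in1) /\ in0

u1 = in0 \/ in1
u2 = u1 xor in0 = (in0 \/ in1) xor in0
u3 = in2 xor u2 = in2 xor ((in0 \/ in1) xor in0)
u4 = u3 xor in1 = (in2 xor ((in0 \/ in1) xor in0)) xor in1
u5 = u4 /\ in0 = ((in2 xor ((in0 \/ in1) xor in0)) xor in1) /\ in0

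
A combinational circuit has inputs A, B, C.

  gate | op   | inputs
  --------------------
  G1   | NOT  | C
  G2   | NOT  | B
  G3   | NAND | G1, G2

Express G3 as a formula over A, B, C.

G1 = NOT C
G2 = NOT B
G3 = G1 NAND G2 = NOT C NAND NOT B

NOT C NAND NOT B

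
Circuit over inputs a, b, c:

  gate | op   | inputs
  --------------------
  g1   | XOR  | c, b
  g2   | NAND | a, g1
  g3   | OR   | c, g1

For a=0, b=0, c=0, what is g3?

g1 = 0 XOR 0 = 0
g3 = 0 OR 0 = 0

0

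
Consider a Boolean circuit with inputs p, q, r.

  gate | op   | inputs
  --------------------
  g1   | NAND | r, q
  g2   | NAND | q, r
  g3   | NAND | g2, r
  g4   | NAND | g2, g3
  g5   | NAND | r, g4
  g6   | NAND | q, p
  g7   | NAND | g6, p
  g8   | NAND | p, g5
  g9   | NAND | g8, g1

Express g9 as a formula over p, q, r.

(p NAND (r NAND ((q NAND r) NAND ((q NAND r) NAND r)))) NAND (r NAND q)

g1 = r NAND q
g2 = q NAND r
g3 = g2 NAND r = (q NAND r) NAND r
g4 = g2 NAND g3 = (q NAND r) NAND ((q NAND r) NAND r)
g5 = r NAND g4 = r NAND ((q NAND r) NAND ((q NAND r) NAND r))
g8 = p NAND g5 = p NAND (r NAND ((q NAND r) NAND ((q NAND r) NAND r)))
g9 = g8 NAND g1 = (p NAND (r NAND ((q NAND r) NAND ((q NAND r) NAND r)))) NAND (r NAND q)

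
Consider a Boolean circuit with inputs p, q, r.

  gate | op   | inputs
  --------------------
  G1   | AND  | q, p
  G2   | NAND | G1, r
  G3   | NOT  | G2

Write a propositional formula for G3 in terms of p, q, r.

G1 = q AND p
G2 = G1 NAND r = (q AND p) NAND r
G3 = NOT G2 = NOT ((q AND p) NAND r)

NOT ((q AND p) NAND r)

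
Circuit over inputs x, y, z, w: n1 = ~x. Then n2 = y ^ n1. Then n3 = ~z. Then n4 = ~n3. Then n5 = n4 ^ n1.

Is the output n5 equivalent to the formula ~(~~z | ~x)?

n1 = ~x
n3 = ~z
n4 = ~n3 = ~~z
n5 = n4 ^ n1 = ~~z ^ ~x
At x=0, y=0, z=0, w=0: circuit gives 1, formula gives 0.

No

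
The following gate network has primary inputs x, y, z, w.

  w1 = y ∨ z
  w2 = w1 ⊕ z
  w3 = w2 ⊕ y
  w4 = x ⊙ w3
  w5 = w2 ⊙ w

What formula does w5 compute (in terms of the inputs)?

w1 = y ∨ z
w2 = w1 ⊕ z = (y ∨ z) ⊕ z
w5 = w2 ⊙ w = ((y ∨ z) ⊕ z) ⊙ w

((y ∨ z) ⊕ z) ⊙ w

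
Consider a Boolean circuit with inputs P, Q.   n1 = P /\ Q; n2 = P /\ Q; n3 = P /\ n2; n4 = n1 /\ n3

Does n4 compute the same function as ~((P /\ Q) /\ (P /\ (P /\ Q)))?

n1 = P /\ Q
n2 = P /\ Q
n3 = P /\ n2 = P /\ (P /\ Q)
n4 = n1 /\ n3 = (P /\ Q) /\ (P /\ (P /\ Q))
At P=0, Q=0: circuit gives 0, formula gives 1.

No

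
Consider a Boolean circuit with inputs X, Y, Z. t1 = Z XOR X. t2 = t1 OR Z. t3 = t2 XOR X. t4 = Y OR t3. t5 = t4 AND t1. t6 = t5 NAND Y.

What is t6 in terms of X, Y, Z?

((Y OR (((Z XOR X) OR Z) XOR X)) AND (Z XOR X)) NAND Y

t1 = Z XOR X
t2 = t1 OR Z = (Z XOR X) OR Z
t3 = t2 XOR X = ((Z XOR X) OR Z) XOR X
t4 = Y OR t3 = Y OR (((Z XOR X) OR Z) XOR X)
t5 = t4 AND t1 = (Y OR (((Z XOR X) OR Z) XOR X)) AND (Z XOR X)
t6 = t5 NAND Y = ((Y OR (((Z XOR X) OR Z) XOR X)) AND (Z XOR X)) NAND Y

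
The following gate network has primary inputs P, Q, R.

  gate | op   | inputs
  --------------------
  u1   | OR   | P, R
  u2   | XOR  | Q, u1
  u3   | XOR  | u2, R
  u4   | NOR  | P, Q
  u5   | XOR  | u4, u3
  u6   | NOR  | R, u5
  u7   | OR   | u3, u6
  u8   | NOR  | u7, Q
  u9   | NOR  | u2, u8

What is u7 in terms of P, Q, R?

((Q XOR (P OR R)) XOR R) OR (R NOR ((P NOR Q) XOR ((Q XOR (P OR R)) XOR R)))

u1 = P OR R
u2 = Q XOR u1 = Q XOR (P OR R)
u3 = u2 XOR R = (Q XOR (P OR R)) XOR R
u4 = P NOR Q
u5 = u4 XOR u3 = (P NOR Q) XOR ((Q XOR (P OR R)) XOR R)
u6 = R NOR u5 = R NOR ((P NOR Q) XOR ((Q XOR (P OR R)) XOR R))
u7 = u3 OR u6 = ((Q XOR (P OR R)) XOR R) OR (R NOR ((P NOR Q) XOR ((Q XOR (P OR R)) XOR R)))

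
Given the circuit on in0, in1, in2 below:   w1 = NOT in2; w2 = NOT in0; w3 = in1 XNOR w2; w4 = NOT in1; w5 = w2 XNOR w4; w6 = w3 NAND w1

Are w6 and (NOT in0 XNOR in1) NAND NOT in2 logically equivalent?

Yes

w1 = NOT in2
w2 = NOT in0
w3 = in1 XNOR w2 = in1 XNOR NOT in0
w6 = w3 NAND w1 = (in1 XNOR NOT in0) NAND NOT in2
At in0=0, in1=1, in2=0: circuit gives 0, formula gives 0.
At in0=0, in1=0, in2=0: circuit gives 1, formula gives 1.
Agrees on all 8 inputs.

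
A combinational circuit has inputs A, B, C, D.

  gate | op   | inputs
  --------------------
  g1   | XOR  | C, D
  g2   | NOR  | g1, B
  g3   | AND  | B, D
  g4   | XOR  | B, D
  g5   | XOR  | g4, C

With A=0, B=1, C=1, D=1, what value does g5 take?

1

g4 = 1 XOR 1 = 0
g5 = 0 XOR 1 = 1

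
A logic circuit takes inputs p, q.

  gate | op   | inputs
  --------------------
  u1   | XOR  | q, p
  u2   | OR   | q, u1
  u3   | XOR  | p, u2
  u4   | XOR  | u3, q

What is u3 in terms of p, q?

u1 = q XOR p
u2 = q OR u1 = q OR (q XOR p)
u3 = p XOR u2 = p XOR (q OR (q XOR p))

p XOR (q OR (q XOR p))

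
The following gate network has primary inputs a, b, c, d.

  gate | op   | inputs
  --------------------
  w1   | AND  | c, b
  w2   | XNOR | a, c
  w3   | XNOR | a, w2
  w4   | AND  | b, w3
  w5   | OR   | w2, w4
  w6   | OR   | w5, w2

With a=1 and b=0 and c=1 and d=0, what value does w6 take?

w2 = 1 XNOR 1 = 1
w3 = 1 XNOR 1 = 1
w4 = 0 AND 1 = 0
w5 = 1 OR 0 = 1
w6 = 1 OR 1 = 1

1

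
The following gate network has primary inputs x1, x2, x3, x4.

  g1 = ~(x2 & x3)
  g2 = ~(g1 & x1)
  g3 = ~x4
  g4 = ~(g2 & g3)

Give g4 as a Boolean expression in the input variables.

~((~((~(x2 & x3)) & x1)) & ~x4)

g1 = ~(x2 & x3)
g2 = ~(g1 & x1) = ~((~(x2 & x3)) & x1)
g3 = ~x4
g4 = ~(g2 & g3) = ~((~((~(x2 & x3)) & x1)) & ~x4)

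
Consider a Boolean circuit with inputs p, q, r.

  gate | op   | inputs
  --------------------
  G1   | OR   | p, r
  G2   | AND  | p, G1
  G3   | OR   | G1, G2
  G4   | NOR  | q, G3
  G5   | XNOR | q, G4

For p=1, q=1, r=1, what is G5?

0

G1 = 1 OR 1 = 1
G2 = 1 AND 1 = 1
G3 = 1 OR 1 = 1
G4 = 1 NOR 1 = 0
G5 = 1 XNOR 0 = 0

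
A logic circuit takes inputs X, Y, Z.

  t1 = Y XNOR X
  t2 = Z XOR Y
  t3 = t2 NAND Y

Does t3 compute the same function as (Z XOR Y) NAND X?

t2 = Z XOR Y
t3 = t2 NAND Y = (Z XOR Y) NAND Y
At X=0, Y=1, Z=0: circuit gives 0, formula gives 1.

No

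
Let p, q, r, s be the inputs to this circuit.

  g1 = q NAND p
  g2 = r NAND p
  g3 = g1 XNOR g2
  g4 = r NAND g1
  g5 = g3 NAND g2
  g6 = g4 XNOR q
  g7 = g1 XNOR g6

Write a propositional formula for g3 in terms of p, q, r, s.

g1 = q NAND p
g2 = r NAND p
g3 = g1 XNOR g2 = (q NAND p) XNOR (r NAND p)

(q NAND p) XNOR (r NAND p)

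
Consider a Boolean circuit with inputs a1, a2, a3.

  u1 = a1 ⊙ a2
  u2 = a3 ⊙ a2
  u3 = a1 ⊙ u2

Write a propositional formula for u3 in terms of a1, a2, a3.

u2 = a3 ⊙ a2
u3 = a1 ⊙ u2 = a1 ⊙ (a3 ⊙ a2)

a1 ⊙ (a3 ⊙ a2)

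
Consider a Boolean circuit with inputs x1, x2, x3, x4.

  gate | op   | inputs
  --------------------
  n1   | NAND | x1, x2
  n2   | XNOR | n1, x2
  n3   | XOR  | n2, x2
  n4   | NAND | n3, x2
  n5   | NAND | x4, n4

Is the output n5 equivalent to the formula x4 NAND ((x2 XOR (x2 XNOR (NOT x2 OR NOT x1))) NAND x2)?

Yes

n1 = x1 NAND x2
n2 = n1 XNOR x2 = (x1 NAND x2) XNOR x2
n3 = n2 XOR x2 = ((x1 NAND x2) XNOR x2) XOR x2
n4 = n3 NAND x2 = (((x1 NAND x2) XNOR x2) XOR x2) NAND x2
n5 = x4 NAND n4 = x4 NAND ((((x1 NAND x2) XNOR x2) XOR x2) NAND x2)
At x1=0, x2=0, x3=0, x4=1: circuit gives 0, formula gives 0.
At x1=0, x2=0, x3=0, x4=0: circuit gives 1, formula gives 1.
Agrees on all 16 inputs.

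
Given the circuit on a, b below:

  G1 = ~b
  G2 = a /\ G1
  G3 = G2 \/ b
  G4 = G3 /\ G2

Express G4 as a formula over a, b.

((a /\ ~b) \/ b) /\ (a /\ ~b)

G1 = ~b
G2 = a /\ G1 = a /\ ~b
G3 = G2 \/ b = (a /\ ~b) \/ b
G4 = G3 /\ G2 = ((a /\ ~b) \/ b) /\ (a /\ ~b)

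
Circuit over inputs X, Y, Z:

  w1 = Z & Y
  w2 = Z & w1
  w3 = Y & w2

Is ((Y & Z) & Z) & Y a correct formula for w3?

Yes

w1 = Z & Y
w2 = Z & w1 = Z & (Z & Y)
w3 = Y & w2 = Y & (Z & (Z & Y))
At X=0, Y=0, Z=0: circuit gives 0, formula gives 0.
At X=0, Y=1, Z=1: circuit gives 1, formula gives 1.
Agrees on all 8 inputs.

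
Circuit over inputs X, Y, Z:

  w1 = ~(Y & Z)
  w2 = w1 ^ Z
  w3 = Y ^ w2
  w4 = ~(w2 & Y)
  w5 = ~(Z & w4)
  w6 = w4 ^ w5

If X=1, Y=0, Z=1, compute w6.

w1 = ~(0 & 1) = 1
w2 = 1 ^ 1 = 0
w4 = ~(0 & 0) = 1
w5 = ~(1 & 1) = 0
w6 = 1 ^ 0 = 1

1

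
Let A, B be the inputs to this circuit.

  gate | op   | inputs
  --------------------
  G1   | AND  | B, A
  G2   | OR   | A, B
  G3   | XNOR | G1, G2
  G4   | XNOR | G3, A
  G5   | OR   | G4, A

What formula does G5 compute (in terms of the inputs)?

(((B AND A) XNOR (A OR B)) XNOR A) OR A

G1 = B AND A
G2 = A OR B
G3 = G1 XNOR G2 = (B AND A) XNOR (A OR B)
G4 = G3 XNOR A = ((B AND A) XNOR (A OR B)) XNOR A
G5 = G4 OR A = (((B AND A) XNOR (A OR B)) XNOR A) OR A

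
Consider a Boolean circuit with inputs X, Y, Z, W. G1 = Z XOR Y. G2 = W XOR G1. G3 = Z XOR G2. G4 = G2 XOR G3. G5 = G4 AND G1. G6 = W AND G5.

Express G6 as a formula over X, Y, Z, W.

W AND (((W XOR (Z XOR Y)) XOR (Z XOR (W XOR (Z XOR Y)))) AND (Z XOR Y))

G1 = Z XOR Y
G2 = W XOR G1 = W XOR (Z XOR Y)
G3 = Z XOR G2 = Z XOR (W XOR (Z XOR Y))
G4 = G2 XOR G3 = (W XOR (Z XOR Y)) XOR (Z XOR (W XOR (Z XOR Y)))
G5 = G4 AND G1 = ((W XOR (Z XOR Y)) XOR (Z XOR (W XOR (Z XOR Y)))) AND (Z XOR Y)
G6 = W AND G5 = W AND (((W XOR (Z XOR Y)) XOR (Z XOR (W XOR (Z XOR Y)))) AND (Z XOR Y))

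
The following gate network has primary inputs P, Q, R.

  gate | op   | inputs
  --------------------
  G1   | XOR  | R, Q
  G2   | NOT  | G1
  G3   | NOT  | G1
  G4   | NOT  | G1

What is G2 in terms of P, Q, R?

NOT (R XOR Q)

G1 = R XOR Q
G2 = NOT G1 = NOT (R XOR Q)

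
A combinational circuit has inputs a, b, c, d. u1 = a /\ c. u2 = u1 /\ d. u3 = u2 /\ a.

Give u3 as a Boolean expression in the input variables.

u1 = a /\ c
u2 = u1 /\ d = (a /\ c) /\ d
u3 = u2 /\ a = ((a /\ c) /\ d) /\ a

((a /\ c) /\ d) /\ a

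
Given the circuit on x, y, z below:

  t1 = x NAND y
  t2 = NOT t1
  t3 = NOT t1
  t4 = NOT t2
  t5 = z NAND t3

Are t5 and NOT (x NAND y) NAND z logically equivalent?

t1 = x NAND y
t3 = NOT t1 = NOT (x NAND y)
t5 = z NAND t3 = z NAND NOT (x NAND y)
At x=1, y=1, z=1: circuit gives 0, formula gives 0.
At x=0, y=0, z=0: circuit gives 1, formula gives 1.
Agrees on all 8 inputs.

Yes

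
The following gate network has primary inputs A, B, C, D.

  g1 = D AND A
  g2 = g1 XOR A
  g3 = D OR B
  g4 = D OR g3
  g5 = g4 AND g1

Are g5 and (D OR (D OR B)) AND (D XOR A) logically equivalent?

g1 = D AND A
g3 = D OR B
g4 = D OR g3 = D OR (D OR B)
g5 = g4 AND g1 = (D OR (D OR B)) AND (D AND A)
At A=0, B=0, C=0, D=1: circuit gives 0, formula gives 1.

No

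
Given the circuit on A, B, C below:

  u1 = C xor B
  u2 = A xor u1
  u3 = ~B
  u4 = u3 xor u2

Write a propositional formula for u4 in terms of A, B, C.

u1 = C xor B
u2 = A xor u1 = A xor (C xor B)
u3 = ~B
u4 = u3 xor u2 = ~B xor (A xor (C xor B))

~B xor (A xor (C xor B))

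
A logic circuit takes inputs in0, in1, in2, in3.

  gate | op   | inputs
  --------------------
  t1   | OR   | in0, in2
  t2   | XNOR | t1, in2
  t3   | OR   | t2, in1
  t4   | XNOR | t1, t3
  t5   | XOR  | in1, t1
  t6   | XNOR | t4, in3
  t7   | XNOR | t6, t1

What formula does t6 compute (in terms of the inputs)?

((in0 OR in2) XNOR (((in0 OR in2) XNOR in2) OR in1)) XNOR in3

t1 = in0 OR in2
t2 = t1 XNOR in2 = (in0 OR in2) XNOR in2
t3 = t2 OR in1 = ((in0 OR in2) XNOR in2) OR in1
t4 = t1 XNOR t3 = (in0 OR in2) XNOR (((in0 OR in2) XNOR in2) OR in1)
t6 = t4 XNOR in3 = ((in0 OR in2) XNOR (((in0 OR in2) XNOR in2) OR in1)) XNOR in3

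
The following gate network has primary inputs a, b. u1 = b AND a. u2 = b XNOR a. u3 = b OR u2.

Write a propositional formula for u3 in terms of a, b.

u2 = b XNOR a
u3 = b OR u2 = b OR (b XNOR a)

b OR (b XNOR a)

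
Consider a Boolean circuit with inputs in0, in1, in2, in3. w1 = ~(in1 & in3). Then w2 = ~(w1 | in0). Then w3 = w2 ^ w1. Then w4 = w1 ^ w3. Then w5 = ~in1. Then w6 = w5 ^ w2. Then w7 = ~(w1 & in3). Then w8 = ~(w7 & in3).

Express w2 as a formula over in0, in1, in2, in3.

w1 = ~(in1 & in3)
w2 = ~(w1 | in0) = ~((~(in1 & in3)) | in0)

~((~(in1 & in3)) | in0)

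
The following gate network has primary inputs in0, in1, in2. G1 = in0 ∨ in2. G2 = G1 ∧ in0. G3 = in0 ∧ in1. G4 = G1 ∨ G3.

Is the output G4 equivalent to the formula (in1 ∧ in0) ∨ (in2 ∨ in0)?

G1 = in0 ∨ in2
G3 = in0 ∧ in1
G4 = G1 ∨ G3 = (in0 ∨ in2) ∨ (in0 ∧ in1)
At in0=0, in1=0, in2=0: circuit gives 0, formula gives 0.
At in0=0, in1=0, in2=1: circuit gives 1, formula gives 1.
Agrees on all 8 inputs.

Yes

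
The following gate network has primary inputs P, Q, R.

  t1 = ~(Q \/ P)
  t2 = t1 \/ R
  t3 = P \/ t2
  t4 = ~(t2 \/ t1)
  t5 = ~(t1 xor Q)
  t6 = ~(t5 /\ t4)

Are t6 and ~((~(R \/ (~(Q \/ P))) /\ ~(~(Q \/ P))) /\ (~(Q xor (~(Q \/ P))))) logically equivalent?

t1 = ~(Q \/ P)
t2 = t1 \/ R = (~(Q \/ P)) \/ R
t4 = ~(t2 \/ t1) = ~(((~(Q \/ P)) \/ R) \/ (~(Q \/ P)))
t5 = ~(t1 xor Q) = ~((~(Q \/ P)) xor Q)
t6 = ~(t5 /\ t4) = ~((~((~(Q \/ P)) xor Q)) /\ (~(((~(Q \/ P)) \/ R) \/ (~(Q \/ P)))))
At P=1, Q=0, R=0: circuit gives 0, formula gives 0.
At P=0, Q=0, R=0: circuit gives 1, formula gives 1.
Agrees on all 8 inputs.

Yes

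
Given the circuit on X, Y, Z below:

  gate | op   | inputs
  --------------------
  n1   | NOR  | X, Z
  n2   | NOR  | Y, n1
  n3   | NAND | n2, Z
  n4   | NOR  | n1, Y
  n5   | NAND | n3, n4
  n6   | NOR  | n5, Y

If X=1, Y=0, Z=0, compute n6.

1

n1 = 1 NOR 0 = 0
n2 = 0 NOR 0 = 1
n3 = 1 NAND 0 = 1
n4 = 0 NOR 0 = 1
n5 = 1 NAND 1 = 0
n6 = 0 NOR 0 = 1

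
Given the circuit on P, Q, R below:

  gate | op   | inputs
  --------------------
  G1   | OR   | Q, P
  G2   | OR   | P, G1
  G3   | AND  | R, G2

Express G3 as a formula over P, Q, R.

R AND (P OR (Q OR P))

G1 = Q OR P
G2 = P OR G1 = P OR (Q OR P)
G3 = R AND G2 = R AND (P OR (Q OR P))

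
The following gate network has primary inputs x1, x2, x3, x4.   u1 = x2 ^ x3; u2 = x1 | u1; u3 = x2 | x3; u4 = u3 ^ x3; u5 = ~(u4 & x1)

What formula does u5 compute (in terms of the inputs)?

u3 = x2 | x3
u4 = u3 ^ x3 = (x2 | x3) ^ x3
u5 = ~(u4 & x1) = ~(((x2 | x3) ^ x3) & x1)

~(((x2 | x3) ^ x3) & x1)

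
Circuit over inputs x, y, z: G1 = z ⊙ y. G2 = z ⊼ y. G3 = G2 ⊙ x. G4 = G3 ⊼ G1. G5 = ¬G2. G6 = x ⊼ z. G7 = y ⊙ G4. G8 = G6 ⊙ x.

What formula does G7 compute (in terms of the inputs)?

G1 = z ⊙ y
G2 = z ⊼ y
G3 = G2 ⊙ x = (z ⊼ y) ⊙ x
G4 = G3 ⊼ G1 = ((z ⊼ y) ⊙ x) ⊼ (z ⊙ y)
G7 = y ⊙ G4 = y ⊙ (((z ⊼ y) ⊙ x) ⊼ (z ⊙ y))

y ⊙ (((z ⊼ y) ⊙ x) ⊼ (z ⊙ y))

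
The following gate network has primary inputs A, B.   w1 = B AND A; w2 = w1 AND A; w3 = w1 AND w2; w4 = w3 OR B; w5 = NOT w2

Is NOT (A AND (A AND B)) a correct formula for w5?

w1 = B AND A
w2 = w1 AND A = (B AND A) AND A
w5 = NOT w2 = NOT ((B AND A) AND A)
At A=1, B=1: circuit gives 0, formula gives 0.
At A=0, B=0: circuit gives 1, formula gives 1.
Agrees on all 4 inputs.

Yes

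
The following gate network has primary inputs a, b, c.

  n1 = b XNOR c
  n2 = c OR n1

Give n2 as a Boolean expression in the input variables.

n1 = b XNOR c
n2 = c OR n1 = c OR (b XNOR c)

c OR (b XNOR c)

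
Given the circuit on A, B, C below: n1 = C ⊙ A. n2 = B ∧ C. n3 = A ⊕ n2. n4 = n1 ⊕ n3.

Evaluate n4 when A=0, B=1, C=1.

1

n1 = 1 ⊙ 0 = 0
n2 = 1 ∧ 1 = 1
n3 = 0 ⊕ 1 = 1
n4 = 0 ⊕ 1 = 1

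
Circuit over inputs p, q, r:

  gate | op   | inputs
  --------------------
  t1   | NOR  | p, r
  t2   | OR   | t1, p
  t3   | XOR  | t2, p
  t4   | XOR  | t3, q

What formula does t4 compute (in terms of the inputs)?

(((p NOR r) OR p) XOR p) XOR q

t1 = p NOR r
t2 = t1 OR p = (p NOR r) OR p
t3 = t2 XOR p = ((p NOR r) OR p) XOR p
t4 = t3 XOR q = (((p NOR r) OR p) XOR p) XOR q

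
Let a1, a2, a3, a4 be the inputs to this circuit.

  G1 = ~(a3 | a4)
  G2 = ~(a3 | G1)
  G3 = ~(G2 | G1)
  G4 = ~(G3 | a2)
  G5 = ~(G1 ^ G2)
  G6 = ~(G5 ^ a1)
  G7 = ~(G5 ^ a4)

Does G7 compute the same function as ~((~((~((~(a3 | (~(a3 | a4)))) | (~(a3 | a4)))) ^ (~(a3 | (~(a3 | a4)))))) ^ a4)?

No

G1 = ~(a3 | a4)
G2 = ~(a3 | G1) = ~(a3 | (~(a3 | a4)))
G5 = ~(G1 ^ G2) = ~((~(a3 | a4)) ^ (~(a3 | (~(a3 | a4)))))
G7 = ~(G5 ^ a4) = ~((~((~(a3 | a4)) ^ (~(a3 | (~(a3 | a4)))))) ^ a4)
At a1=0, a2=0, a3=0, a4=0: circuit gives 1, formula gives 0.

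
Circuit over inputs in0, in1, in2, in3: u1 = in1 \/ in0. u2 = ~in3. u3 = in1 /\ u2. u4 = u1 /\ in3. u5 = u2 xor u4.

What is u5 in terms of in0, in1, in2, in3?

~in3 xor ((in1 \/ in0) /\ in3)

u1 = in1 \/ in0
u2 = ~in3
u4 = u1 /\ in3 = (in1 \/ in0) /\ in3
u5 = u2 xor u4 = ~in3 xor ((in1 \/ in0) /\ in3)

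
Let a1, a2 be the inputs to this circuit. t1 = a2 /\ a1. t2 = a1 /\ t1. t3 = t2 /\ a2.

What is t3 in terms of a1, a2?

t1 = a2 /\ a1
t2 = a1 /\ t1 = a1 /\ (a2 /\ a1)
t3 = t2 /\ a2 = (a1 /\ (a2 /\ a1)) /\ a2

(a1 /\ (a2 /\ a1)) /\ a2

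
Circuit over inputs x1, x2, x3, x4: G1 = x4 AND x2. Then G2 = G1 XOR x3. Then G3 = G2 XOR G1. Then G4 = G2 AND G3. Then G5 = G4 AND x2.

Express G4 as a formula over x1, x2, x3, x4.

G1 = x4 AND x2
G2 = G1 XOR x3 = (x4 AND x2) XOR x3
G3 = G2 XOR G1 = ((x4 AND x2) XOR x3) XOR (x4 AND x2)
G4 = G2 AND G3 = ((x4 AND x2) XOR x3) AND (((x4 AND x2) XOR x3) XOR (x4 AND x2))

((x4 AND x2) XOR x3) AND (((x4 AND x2) XOR x3) XOR (x4 AND x2))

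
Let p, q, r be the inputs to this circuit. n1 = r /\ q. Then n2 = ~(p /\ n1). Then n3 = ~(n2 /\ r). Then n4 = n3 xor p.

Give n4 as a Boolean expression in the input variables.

n1 = r /\ q
n2 = ~(p /\ n1) = ~(p /\ (r /\ q))
n3 = ~(n2 /\ r) = ~((~(p /\ (r /\ q))) /\ r)
n4 = n3 xor p = (~((~(p /\ (r /\ q))) /\ r)) xor p

(~((~(p /\ (r /\ q))) /\ r)) xor p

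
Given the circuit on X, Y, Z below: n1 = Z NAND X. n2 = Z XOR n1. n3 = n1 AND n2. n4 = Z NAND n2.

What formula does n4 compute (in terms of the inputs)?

n1 = Z NAND X
n2 = Z XOR n1 = Z XOR (Z NAND X)
n4 = Z NAND n2 = Z NAND (Z XOR (Z NAND X))

Z NAND (Z XOR (Z NAND X))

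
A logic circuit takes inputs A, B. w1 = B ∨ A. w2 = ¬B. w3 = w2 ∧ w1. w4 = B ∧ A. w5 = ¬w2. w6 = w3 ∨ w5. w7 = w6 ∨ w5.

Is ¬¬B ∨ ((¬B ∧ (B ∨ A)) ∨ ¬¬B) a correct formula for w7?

w1 = B ∨ A
w2 = ¬B
w3 = w2 ∧ w1 = ¬B ∧ (B ∨ A)
w5 = ¬w2 = ¬¬B
w6 = w3 ∨ w5 = (¬B ∧ (B ∨ A)) ∨ ¬¬B
w7 = w6 ∨ w5 = ((¬B ∧ (B ∨ A)) ∨ ¬¬B) ∨ ¬¬B
At A=0, B=0: circuit gives 0, formula gives 0.
At A=0, B=1: circuit gives 1, formula gives 1.
Agrees on all 4 inputs.

Yes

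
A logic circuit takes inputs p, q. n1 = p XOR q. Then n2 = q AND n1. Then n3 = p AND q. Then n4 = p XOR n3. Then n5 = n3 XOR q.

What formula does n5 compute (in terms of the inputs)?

(p AND q) XOR q

n3 = p AND q
n5 = n3 XOR q = (p AND q) XOR q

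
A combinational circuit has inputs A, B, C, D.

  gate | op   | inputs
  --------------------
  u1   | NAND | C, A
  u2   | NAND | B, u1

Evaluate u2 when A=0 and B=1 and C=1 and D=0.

u1 = 1 NAND 0 = 1
u2 = 1 NAND 1 = 0

0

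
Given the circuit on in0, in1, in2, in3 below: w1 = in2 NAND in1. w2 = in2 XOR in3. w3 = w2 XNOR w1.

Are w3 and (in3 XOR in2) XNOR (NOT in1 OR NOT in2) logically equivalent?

Yes

w1 = in2 NAND in1
w2 = in2 XOR in3
w3 = w2 XNOR w1 = (in2 XOR in3) XNOR (in2 NAND in1)
At in0=0, in1=0, in2=0, in3=0: circuit gives 0, formula gives 0.
At in0=0, in1=0, in2=0, in3=1: circuit gives 1, formula gives 1.
Agrees on all 16 inputs.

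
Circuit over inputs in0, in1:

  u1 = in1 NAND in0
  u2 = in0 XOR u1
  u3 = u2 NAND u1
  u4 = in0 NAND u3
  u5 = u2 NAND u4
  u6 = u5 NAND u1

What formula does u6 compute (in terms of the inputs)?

((in0 XOR (in1 NAND in0)) NAND (in0 NAND ((in0 XOR (in1 NAND in0)) NAND (in1 NAND in0)))) NAND (in1 NAND in0)

u1 = in1 NAND in0
u2 = in0 XOR u1 = in0 XOR (in1 NAND in0)
u3 = u2 NAND u1 = (in0 XOR (in1 NAND in0)) NAND (in1 NAND in0)
u4 = in0 NAND u3 = in0 NAND ((in0 XOR (in1 NAND in0)) NAND (in1 NAND in0))
u5 = u2 NAND u4 = (in0 XOR (in1 NAND in0)) NAND (in0 NAND ((in0 XOR (in1 NAND in0)) NAND (in1 NAND in0)))
u6 = u5 NAND u1 = ((in0 XOR (in1 NAND in0)) NAND (in0 NAND ((in0 XOR (in1 NAND in0)) NAND (in1 NAND in0)))) NAND (in1 NAND in0)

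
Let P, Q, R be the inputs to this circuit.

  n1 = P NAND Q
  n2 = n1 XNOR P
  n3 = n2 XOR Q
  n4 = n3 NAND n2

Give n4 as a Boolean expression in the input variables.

n1 = P NAND Q
n2 = n1 XNOR P = (P NAND Q) XNOR P
n3 = n2 XOR Q = ((P NAND Q) XNOR P) XOR Q
n4 = n3 NAND n2 = (((P NAND Q) XNOR P) XOR Q) NAND ((P NAND Q) XNOR P)

(((P NAND Q) XNOR P) XOR Q) NAND ((P NAND Q) XNOR P)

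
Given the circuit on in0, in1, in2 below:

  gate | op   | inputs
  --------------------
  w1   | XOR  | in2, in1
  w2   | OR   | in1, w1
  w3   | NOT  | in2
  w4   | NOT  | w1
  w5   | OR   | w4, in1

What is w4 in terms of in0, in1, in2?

NOT (in2 XOR in1)

w1 = in2 XOR in1
w4 = NOT w1 = NOT (in2 XOR in1)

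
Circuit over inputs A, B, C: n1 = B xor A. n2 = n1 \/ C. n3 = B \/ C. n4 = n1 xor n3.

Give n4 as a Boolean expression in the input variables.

(B xor A) xor (B \/ C)

n1 = B xor A
n3 = B \/ C
n4 = n1 xor n3 = (B xor A) xor (B \/ C)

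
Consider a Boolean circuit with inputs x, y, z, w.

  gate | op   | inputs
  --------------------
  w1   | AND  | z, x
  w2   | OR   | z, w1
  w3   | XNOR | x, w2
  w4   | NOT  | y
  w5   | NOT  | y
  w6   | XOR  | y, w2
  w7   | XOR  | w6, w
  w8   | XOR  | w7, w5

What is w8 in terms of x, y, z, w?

w1 = z AND x
w2 = z OR w1 = z OR (z AND x)
w5 = NOT y
w6 = y XOR w2 = y XOR (z OR (z AND x))
w7 = w6 XOR w = (y XOR (z OR (z AND x))) XOR w
w8 = w7 XOR w5 = ((y XOR (z OR (z AND x))) XOR w) XOR NOT y

((y XOR (z OR (z AND x))) XOR w) XOR NOT y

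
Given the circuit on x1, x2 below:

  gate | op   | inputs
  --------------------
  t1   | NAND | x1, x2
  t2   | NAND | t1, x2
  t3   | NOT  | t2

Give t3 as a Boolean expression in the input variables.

NOT ((x1 NAND x2) NAND x2)

t1 = x1 NAND x2
t2 = t1 NAND x2 = (x1 NAND x2) NAND x2
t3 = NOT t2 = NOT ((x1 NAND x2) NAND x2)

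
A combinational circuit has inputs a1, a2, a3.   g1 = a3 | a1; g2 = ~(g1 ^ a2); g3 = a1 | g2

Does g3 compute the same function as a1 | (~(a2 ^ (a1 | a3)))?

Yes

g1 = a3 | a1
g2 = ~(g1 ^ a2) = ~((a3 | a1) ^ a2)
g3 = a1 | g2 = a1 | (~((a3 | a1) ^ a2))
At a1=0, a2=0, a3=1: circuit gives 0, formula gives 0.
At a1=0, a2=0, a3=0: circuit gives 1, formula gives 1.
Agrees on all 8 inputs.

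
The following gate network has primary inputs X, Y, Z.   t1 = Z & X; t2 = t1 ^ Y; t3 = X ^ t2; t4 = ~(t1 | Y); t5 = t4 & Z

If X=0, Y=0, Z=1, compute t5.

1

t1 = 1 & 0 = 0
t4 = ~(0 | 0) = 1
t5 = 1 & 1 = 1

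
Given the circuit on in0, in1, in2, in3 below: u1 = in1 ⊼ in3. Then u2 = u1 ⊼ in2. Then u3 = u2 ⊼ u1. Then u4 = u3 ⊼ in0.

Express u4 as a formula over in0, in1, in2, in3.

(((in1 ⊼ in3) ⊼ in2) ⊼ (in1 ⊼ in3)) ⊼ in0

u1 = in1 ⊼ in3
u2 = u1 ⊼ in2 = (in1 ⊼ in3) ⊼ in2
u3 = u2 ⊼ u1 = ((in1 ⊼ in3) ⊼ in2) ⊼ (in1 ⊼ in3)
u4 = u3 ⊼ in0 = (((in1 ⊼ in3) ⊼ in2) ⊼ (in1 ⊼ in3)) ⊼ in0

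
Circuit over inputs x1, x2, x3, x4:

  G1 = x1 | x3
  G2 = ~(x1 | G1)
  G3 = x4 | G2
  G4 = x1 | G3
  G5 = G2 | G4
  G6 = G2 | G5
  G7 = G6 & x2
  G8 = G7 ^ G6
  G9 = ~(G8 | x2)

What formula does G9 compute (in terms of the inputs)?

G1 = x1 | x3
G2 = ~(x1 | G1) = ~(x1 | (x1 | x3))
G3 = x4 | G2 = x4 | (~(x1 | (x1 | x3)))
G4 = x1 | G3 = x1 | (x4 | (~(x1 | (x1 | x3))))
G5 = G2 | G4 = (~(x1 | (x1 | x3))) | (x1 | (x4 | (~(x1 | (x1 | x3)))))
G6 = G2 | G5 = (~(x1 | (x1 | x3))) | ((~(x1 | (x1 | x3))) | (x1 | (x4 | (~(x1 | (x1 | x3))))))
G7 = G6 & x2 = ((~(x1 | (x1 | x3))) | ((~(x1 | (x1 | x3))) | (x1 | (x4 | (~(x1 | (x1 | x3))))))) & x2
G8 = G7 ^ G6 = (((~(x1 | (x1 | x3))) | ((~(x1 | (x1 | x3))) | (x1 | (x4 | (~(x1 | (x1 | x3))))))) & x2) ^ ((~(x1 | (x1 | x3))) | ((~(x1 | (x1 | x3))) | (x1 | (x4 | (~(x1 | (x1 | x3)))))))
G9 = ~(G8 | x2) = ~(((((~(x1 | (x1 | x3))) | ((~(x1 | (x1 | x3))) | (x1 | (x4 | (~(x1 | (x1 | x3))))))) & x2) ^ ((~(x1 | (x1 | x3))) | ((~(x1 | (x1 | x3))) | (x1 | (x4 | (~(x1 | (x1 | x3)))))))) | x2)

~(((((~(x1 | (x1 | x3))) | ((~(x1 | (x1 | x3))) | (x1 | (x4 | (~(x1 | (x1 | x3))))))) & x2) ^ ((~(x1 | (x1 | x3))) | ((~(x1 | (x1 | x3))) | (x1 | (x4 | (~(x1 | (x1 | x3)))))))) | x2)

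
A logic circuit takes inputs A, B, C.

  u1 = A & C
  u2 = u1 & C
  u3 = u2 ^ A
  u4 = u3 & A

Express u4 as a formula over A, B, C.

u1 = A & C
u2 = u1 & C = (A & C) & C
u3 = u2 ^ A = ((A & C) & C) ^ A
u4 = u3 & A = (((A & C) & C) ^ A) & A

(((A & C) & C) ^ A) & A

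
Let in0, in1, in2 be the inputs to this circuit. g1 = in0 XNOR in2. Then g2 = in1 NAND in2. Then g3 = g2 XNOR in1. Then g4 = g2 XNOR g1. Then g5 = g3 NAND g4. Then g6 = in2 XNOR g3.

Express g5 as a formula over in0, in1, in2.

((in1 NAND in2) XNOR in1) NAND ((in1 NAND in2) XNOR (in0 XNOR in2))

g1 = in0 XNOR in2
g2 = in1 NAND in2
g3 = g2 XNOR in1 = (in1 NAND in2) XNOR in1
g4 = g2 XNOR g1 = (in1 NAND in2) XNOR (in0 XNOR in2)
g5 = g3 NAND g4 = ((in1 NAND in2) XNOR in1) NAND ((in1 NAND in2) XNOR (in0 XNOR in2))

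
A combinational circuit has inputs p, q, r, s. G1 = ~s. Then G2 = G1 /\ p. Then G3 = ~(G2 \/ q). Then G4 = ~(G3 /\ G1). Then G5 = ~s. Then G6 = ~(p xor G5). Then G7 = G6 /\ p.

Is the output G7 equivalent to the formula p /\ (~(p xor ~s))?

Yes

G5 = ~s
G6 = ~(p xor G5) = ~(p xor ~s)
G7 = G6 /\ p = (~(p xor ~s)) /\ p
At p=0, q=0, r=0, s=0: circuit gives 0, formula gives 0.
At p=1, q=0, r=0, s=0: circuit gives 1, formula gives 1.
Agrees on all 16 inputs.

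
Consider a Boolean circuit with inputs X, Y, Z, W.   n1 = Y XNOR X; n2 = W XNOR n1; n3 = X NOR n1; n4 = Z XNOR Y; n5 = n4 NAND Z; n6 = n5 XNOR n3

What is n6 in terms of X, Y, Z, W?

n1 = Y XNOR X
n3 = X NOR n1 = X NOR (Y XNOR X)
n4 = Z XNOR Y
n5 = n4 NAND Z = (Z XNOR Y) NAND Z
n6 = n5 XNOR n3 = ((Z XNOR Y) NAND Z) XNOR (X NOR (Y XNOR X))

((Z XNOR Y) NAND Z) XNOR (X NOR (Y XNOR X))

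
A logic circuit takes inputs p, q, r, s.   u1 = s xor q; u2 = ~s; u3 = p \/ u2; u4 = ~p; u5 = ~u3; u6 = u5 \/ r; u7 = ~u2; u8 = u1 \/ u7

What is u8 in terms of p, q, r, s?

(s xor q) \/ ~~s

u1 = s xor q
u2 = ~s
u7 = ~u2 = ~~s
u8 = u1 \/ u7 = (s xor q) \/ ~~s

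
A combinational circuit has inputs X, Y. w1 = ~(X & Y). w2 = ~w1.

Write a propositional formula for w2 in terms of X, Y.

w1 = ~(X & Y)
w2 = ~w1 = ~(~(X & Y))

~(~(X & Y))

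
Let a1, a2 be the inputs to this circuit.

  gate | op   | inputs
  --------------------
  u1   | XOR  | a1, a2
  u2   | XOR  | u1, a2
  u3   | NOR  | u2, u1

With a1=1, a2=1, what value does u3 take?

u1 = 1 XOR 1 = 0
u2 = 0 XOR 1 = 1
u3 = 1 NOR 0 = 0

0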